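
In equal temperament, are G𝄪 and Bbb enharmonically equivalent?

G## is pitch class 9; Bbb is pitch class 9.
All spellings map to pitch class 9, so they are enharmonically equivalent.

Yes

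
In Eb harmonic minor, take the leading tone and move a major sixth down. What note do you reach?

The leading tone of Eb harmonic minor is D.
A major sixth (9 semitones) below D lands on the letter F, giving F.

F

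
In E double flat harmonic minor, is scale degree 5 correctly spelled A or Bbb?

Each scale degree takes a distinct letter name. Degree 5 of a scale on E must use the letter B.
Bbb and A are enharmonically the same pitch, but only Bbb uses the letter B, so it is the correct spelling here.

Bbb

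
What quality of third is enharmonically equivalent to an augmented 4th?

An augmented fourth spans 6 semitones.
A third spanning 6 semitones is doubly augmented (the major third is 4).

doubly augmented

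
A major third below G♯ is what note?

G down a major third is Eb, so the target letter is E.
From G#, a major third is 4 semitones down: E.

E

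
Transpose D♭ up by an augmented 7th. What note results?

C#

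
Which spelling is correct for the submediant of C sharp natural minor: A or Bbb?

Each scale degree takes a distinct letter name. Degree 6 of a scale on C must use the letter A.
A and Bbb are enharmonically the same pitch, but only A uses the letter A, so it is the correct spelling here.

A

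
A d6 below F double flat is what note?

Ab

F down a major sixth is Ab, so the target letter is A.
From Fbb, a diminished sixth is 7 semitones down: Ab.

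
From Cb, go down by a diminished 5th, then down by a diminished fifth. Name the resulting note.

A diminished fifth down from Cb is F (letter F, 6 semitones down).
A diminished fifth down from F is B (letter B, 6 semitones down).

B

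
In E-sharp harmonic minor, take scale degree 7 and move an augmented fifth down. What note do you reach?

Scale degree 7 of E# harmonic minor is D##.
An augmented fifth (8 semitones) below D## lands on the letter G, giving G#.

G#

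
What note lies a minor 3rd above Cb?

C up a major third is E, so the target letter is E.
From Cb, a minor third is 3 semitones up: Ebb.

Ebb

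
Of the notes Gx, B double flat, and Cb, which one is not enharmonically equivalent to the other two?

Cb

In 12-tone equal temperament, enharmonic equivalents share a pitch class. G## is pitch class 9; Bbb is pitch class 9; Cb is pitch class 11.
G## and Bbb share pitch class 9, while Cb is pitch class 11.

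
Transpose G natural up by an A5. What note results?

A fifth above G lands on the letter D.
An augmented fifth spans 8 semitones, so G moves to pitch class 3. On the letter D that is D#.

D#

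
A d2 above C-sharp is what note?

C up a major second is D, so the target letter is D.
From C#, a diminished second is 0 semitones up: Db.

Db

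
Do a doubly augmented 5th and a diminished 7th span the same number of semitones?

Yes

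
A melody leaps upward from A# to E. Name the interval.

diminished fifth

The letter names run A→E, a span of 4 letter steps, so the interval is some kind of fifth.
A# to E is 6 semitones. A perfect fifth is 7, so 6 makes it diminished.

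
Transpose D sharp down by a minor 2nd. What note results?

C##

D down a major second is C, so the target letter is C.
From D#, a minor second is 1 semitone down: C##.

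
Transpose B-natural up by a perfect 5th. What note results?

F#

A fifth above B lands on the letter F.
A perfect fifth spans 7 semitones, so B moves to pitch class 6. On the letter F that is F#.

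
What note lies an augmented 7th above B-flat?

A#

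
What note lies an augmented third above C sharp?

A third above C lands on the letter E.
An augmented third spans 5 semitones, so C# moves to pitch class 6. On the letter E that is E##.

E##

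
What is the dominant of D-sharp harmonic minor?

A#

The D# harmonic minor scale runs D# E# F# G# A# B C##.
Degree 5 is A#.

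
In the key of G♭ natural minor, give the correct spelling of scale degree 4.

Degree 4 takes the letter 3 steps above G, which is C.
In natural minor, degree 4 sits 5 semitones above the tonic. Gb + 5 semitones is pitch class 11, spelled on C as Cb.

Cb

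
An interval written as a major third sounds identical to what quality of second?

A major third spans 4 semitones.
A second spanning 4 semitones is doubly augmented (the major second is 2).

doubly augmented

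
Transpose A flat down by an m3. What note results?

A third below A lands on the letter F.
A minor third spans 3 semitones, so Ab moves to pitch class 5. On the letter F that is F.

F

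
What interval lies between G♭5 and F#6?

augmented seventh

The letter names run G→F, a span of 6 letter steps, so the interval is some kind of seventh.
Gb to F# is 12 semitones. A major seventh is 11, so 12 makes it augmented.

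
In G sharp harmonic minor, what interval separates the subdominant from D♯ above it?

major second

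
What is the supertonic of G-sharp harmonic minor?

Degree 2 takes the letter 1 step above G, which is A.
In harmonic minor, degree 2 sits 2 semitones above the tonic. G# + 2 semitones is pitch class 10, spelled on A as A#.

A#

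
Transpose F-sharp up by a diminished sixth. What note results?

Db

A sixth above F lands on the letter D.
A diminished sixth spans 7 semitones, so F# moves to pitch class 1. On the letter D that is Db.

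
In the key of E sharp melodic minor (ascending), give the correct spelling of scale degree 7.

The E# melodic minor (ascending) scale runs E# F## G# A# B# C## D##.
Degree 7 is D##.

D##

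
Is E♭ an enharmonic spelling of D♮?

No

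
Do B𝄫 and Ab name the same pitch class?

No

Two spellings are enharmonically equivalent only if they share a pitch class.
Here Bbb → 9, Ab → 8; 8 ≠ 9, so they are not.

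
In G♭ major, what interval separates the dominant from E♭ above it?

The dominant of Gb major is Db.
Db up to Eb: letters D→E make it a second; 2 semitones makes it major.

major second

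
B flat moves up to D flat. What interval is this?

The letter names run B→D, a span of 2 letter steps, so the interval is some kind of third.
Bb to Db is 3 semitones. A major third is 4, so 3 makes it minor.

minor third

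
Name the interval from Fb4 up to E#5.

doubly augmented seventh

The letter names run F→E, a span of 6 letter steps, so the interval is some kind of seventh.
Fb to E# is 13 semitones. A major seventh is 11, so 13 makes it doubly augmented.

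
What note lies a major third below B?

B down a major third is G, so the target letter is G.
From B, a major third is 4 semitones down: G.

G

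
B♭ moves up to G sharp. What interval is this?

augmented sixth

Counting letters B–C–D–E–F–G gives a sixth.
Bb→G# = 10 semitones, 1 wider than the major sixth (9), so augmented.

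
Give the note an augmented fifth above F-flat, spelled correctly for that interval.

C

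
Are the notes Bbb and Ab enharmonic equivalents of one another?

Two spellings are enharmonically equivalent only if they share a pitch class.
Here Bbb → 9, Ab → 8; 8 ≠ 9, so they are not.

No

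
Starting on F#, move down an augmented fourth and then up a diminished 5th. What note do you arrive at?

An augmented fourth down from F# is C (letter C, 6 semitones down).
A diminished fifth up from C is Gb (letter G, 6 semitones up).

Gb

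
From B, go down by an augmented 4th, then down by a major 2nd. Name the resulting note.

An augmented fourth down from B is F (letter F, 6 semitones down).
A major second down from F is Eb (letter E, 2 semitones down).

Eb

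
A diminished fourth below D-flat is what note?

A fourth below D lands on the letter A.
A diminished fourth spans 4 semitones, so Db moves to pitch class 9. On the letter A that is A.

A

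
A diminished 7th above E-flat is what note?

Dbb

E up a major seventh is D#, so the target letter is D.
From Eb, a diminished seventh is 9 semitones up: Dbb.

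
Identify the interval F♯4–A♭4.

Counting letters F–G–A gives a third.
F#→Ab = 2 semitones, 2 narrower than the major third (4), so diminished.

diminished third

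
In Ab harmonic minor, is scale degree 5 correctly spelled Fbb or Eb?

Eb

Each scale degree takes a distinct letter name. Degree 5 of a scale on A must use the letter E.
Eb and Fbb are enharmonically the same pitch, but only Eb uses the letter E, so it is the correct spelling here.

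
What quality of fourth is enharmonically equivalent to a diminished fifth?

A diminished fifth spans 6 semitones.
A fourth spanning 6 semitones is augmented (the perfect fourth is 5).

augmented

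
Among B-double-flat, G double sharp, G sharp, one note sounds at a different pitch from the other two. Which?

G#

In 12-tone equal temperament, enharmonic equivalents share a pitch class. Bbb is pitch class 9; G## is pitch class 9; G# is pitch class 8.
Bbb and G## share pitch class 9, while G# is pitch class 8.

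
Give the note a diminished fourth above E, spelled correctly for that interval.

Ab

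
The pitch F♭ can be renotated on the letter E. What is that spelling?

Plain E sits at the same pitch as Fb, so on the letter E the same pitch needs a natural: E.

E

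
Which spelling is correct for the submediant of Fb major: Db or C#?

Each scale degree takes a distinct letter name. Degree 6 of a scale on F must use the letter D.
Db and C# are enharmonically the same pitch, but only Db uses the letter D, so it is the correct spelling here.

Db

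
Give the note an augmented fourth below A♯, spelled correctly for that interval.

A down a perfect fourth is E, so the target letter is E.
From A#, an augmented fourth is 6 semitones down: E.

E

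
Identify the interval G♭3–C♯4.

doubly augmented fourth

Counting letters G–A–B–C gives a fourth.
Gb→C# = 7 semitones, 2 wider than the perfect fourth (5), so doubly augmented.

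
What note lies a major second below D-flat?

A second below D lands on the letter C.
A major second spans 2 semitones, so Db moves to pitch class 11. On the letter C that is Cb.

Cb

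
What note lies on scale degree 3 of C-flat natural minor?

Ebb

The Cb natural minor scale runs Cb Db Ebb Fb Gb Abb Bbb.
Degree 3 is Ebb.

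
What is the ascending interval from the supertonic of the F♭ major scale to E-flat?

The supertonic of Fb major is Gb.
Gb up to Eb: letters G→E make it a sixth; 9 semitones makes it major.

major sixth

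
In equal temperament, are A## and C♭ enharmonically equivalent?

A## = pitch class 11 and Cb = pitch class 11 — the same pitch class, so they are enharmonic equivalents.

Yes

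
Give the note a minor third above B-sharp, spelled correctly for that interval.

D#

B up a major third is D#, so the target letter is D.
From B#, a minor third is 3 semitones up: D#.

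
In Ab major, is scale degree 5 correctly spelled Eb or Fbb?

Each scale degree takes a distinct letter name. Degree 5 of a scale on A must use the letter E.
Eb and Fbb are enharmonically the same pitch, but only Eb uses the letter E, so it is the correct spelling here.

Eb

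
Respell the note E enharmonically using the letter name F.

Fb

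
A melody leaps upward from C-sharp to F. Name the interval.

diminished fourth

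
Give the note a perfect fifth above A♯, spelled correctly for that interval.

E#

A fifth above A lands on the letter E.
A perfect fifth spans 7 semitones, so A# moves to pitch class 5. On the letter E that is E#.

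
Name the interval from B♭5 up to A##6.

doubly augmented seventh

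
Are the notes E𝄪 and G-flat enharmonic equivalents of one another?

E## is pitch class 6; Gb is pitch class 6.
All spellings map to pitch class 6, so they are enharmonically equivalent.

Yes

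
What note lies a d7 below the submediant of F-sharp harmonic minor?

E#

The submediant of F# harmonic minor is D.
A diminished seventh (9 semitones) below D lands on the letter E, giving E#.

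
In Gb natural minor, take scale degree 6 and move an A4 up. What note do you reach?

Scale degree 6 of Gb natural minor is Ebb.
An augmented fourth (6 semitones) above Ebb lands on the letter A, giving Ab.

Ab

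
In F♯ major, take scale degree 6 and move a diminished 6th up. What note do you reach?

Bb

Scale degree 6 of F# major is D#.
A diminished sixth (7 semitones) above D# lands on the letter B, giving Bb.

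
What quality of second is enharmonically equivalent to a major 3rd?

A major third spans 4 semitones.
A second spanning 4 semitones is doubly augmented (the major second is 2).

doubly augmented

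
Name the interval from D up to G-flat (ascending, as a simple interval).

The letter names run D→G, a span of 3 letter steps, so the interval is some kind of fourth.
D to Gb is 4 semitones. A perfect fourth is 5, so 4 makes it diminished.

diminished fourth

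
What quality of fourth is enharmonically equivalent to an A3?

An augmented third spans 5 semitones.
A fourth spanning 5 semitones is perfect (the perfect fourth is 5).

perfect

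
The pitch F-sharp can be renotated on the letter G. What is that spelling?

F# is pitch class 6. The letter G alone is pitch class 7.
To reach pitch class 6 from G requires an offset of -1 semitone, i.e. flat: Gb.

Gb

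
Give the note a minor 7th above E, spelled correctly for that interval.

D

A seventh above E lands on the letter D.
A minor seventh spans 10 semitones, so E moves to pitch class 2. On the letter D that is D.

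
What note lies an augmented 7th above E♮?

D##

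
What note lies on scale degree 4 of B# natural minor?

E#

The B# natural minor scale runs B# C## D# E# F## G# A#.
Degree 4 is E#.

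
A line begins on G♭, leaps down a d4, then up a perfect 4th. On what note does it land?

G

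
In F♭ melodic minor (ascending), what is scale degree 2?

The Fb melodic minor (ascending) scale runs Fb Gb Abb Bbb Cb Db Eb.
Degree 2 is Gb.

Gb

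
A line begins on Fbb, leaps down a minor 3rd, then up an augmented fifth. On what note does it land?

A minor third down from Fbb is Dbb (letter D, 3 semitones down).
An augmented fifth up from Dbb is Ab (letter A, 8 semitones up).

Ab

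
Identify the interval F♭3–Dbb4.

minor sixth

Counting letters F–G–A–B–C–D gives a sixth.
Fb→Dbb = 8 semitones, 1 narrower than the major sixth (9), so minor.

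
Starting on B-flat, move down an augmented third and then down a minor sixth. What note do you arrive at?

An augmented third down from Bb is Gbb (letter G, 5 semitones down).
A minor sixth down from Gbb is Bbb (letter B, 8 semitones down).

Bbb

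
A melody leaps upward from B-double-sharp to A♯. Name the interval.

diminished seventh

The letter names run B→A, a span of 6 letter steps, so the interval is some kind of seventh.
B## to A# is 9 semitones. A major seventh is 11, so 9 makes it diminished.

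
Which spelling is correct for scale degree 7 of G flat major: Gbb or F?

F

Each scale degree takes a distinct letter name. Degree 7 of a scale on G must use the letter F.
F and Gbb are enharmonically the same pitch, but only F uses the letter F, so it is the correct spelling here.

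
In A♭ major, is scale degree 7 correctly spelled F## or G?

G

Each scale degree takes a distinct letter name. Degree 7 of a scale on A must use the letter G.
G and F## are enharmonically the same pitch, but only G uses the letter G, so it is the correct spelling here.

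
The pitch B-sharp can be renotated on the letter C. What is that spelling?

C

Plain C sits at the same pitch as B#, so on the letter C the same pitch needs a natural: C.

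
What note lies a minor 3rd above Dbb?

A third above D lands on the letter F.
A minor third spans 3 semitones, so Dbb moves to pitch class 3. On the letter F that is Fbb.

Fbb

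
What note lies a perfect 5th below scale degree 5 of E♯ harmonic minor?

Scale degree 5 of E# harmonic minor is B#.
A perfect fifth (7 semitones) below B# lands on the letter E, giving E#.

E#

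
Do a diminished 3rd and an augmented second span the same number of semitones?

No

A diminished third spans 2 semitones; an augmented second spans 3.
The spans differ, so they are not enharmonic equivalents.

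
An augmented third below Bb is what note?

Gbb

B down a major third is G, so the target letter is G.
From Bb, an augmented third is 5 semitones down: Gbb.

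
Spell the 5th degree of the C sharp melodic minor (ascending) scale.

The C# melodic minor (ascending) scale runs C# D# E F# G# A# B#.
Degree 5 is G#.

G#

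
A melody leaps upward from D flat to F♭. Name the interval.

minor third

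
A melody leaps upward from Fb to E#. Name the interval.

The letter names run F→E, a span of 6 letter steps, so the interval is some kind of seventh.
Fb to E# is 13 semitones. A major seventh is 11, so 13 makes it doubly augmented.

doubly augmented seventh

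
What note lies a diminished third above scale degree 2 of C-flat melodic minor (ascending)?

Fbb

Scale degree 2 of Cb melodic minor (ascending) is Db.
A diminished third (2 semitones) above Db lands on the letter F, giving Fbb.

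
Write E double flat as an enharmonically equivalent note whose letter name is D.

Plain D sits at the same pitch as Ebb, so on the letter D the same pitch needs a natural: D.

D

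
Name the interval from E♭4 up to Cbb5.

diminished sixth

Counting letters E–F–G–A–B–C gives a sixth.
Eb→Cbb = 7 semitones, 2 narrower than the major sixth (9), so diminished.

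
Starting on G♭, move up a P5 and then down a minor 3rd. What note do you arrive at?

A perfect fifth up from Gb is Db (letter D, 7 semitones up).
A minor third down from Db is Bb (letter B, 3 semitones down).

Bb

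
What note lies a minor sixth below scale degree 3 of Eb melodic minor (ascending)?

Scale degree 3 of Eb melodic minor (ascending) is Gb.
A minor sixth (8 semitones) below Gb lands on the letter B, giving Bb.

Bb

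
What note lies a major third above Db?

A third above D lands on the letter F.
A major third spans 4 semitones, so Db moves to pitch class 5. On the letter F that is F.

F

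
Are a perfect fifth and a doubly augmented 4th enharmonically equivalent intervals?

Yes

A perfect fifth spans 7 semitones; a doubly augmented fourth spans 7.
They are enharmonically equivalent.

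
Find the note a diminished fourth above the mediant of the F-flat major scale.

Dbb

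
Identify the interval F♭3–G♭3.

major second

The letter names run F→G, a span of 1 letter step, so the interval is some kind of second.
Fb to Gb is 2 semitones. A major second is 2, so 2 makes it major.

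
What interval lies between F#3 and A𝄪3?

The letter names run F→A, a span of 2 letter steps, so the interval is some kind of third.
F# to A## is 5 semitones. A major third is 4, so 5 makes it augmented.

augmented third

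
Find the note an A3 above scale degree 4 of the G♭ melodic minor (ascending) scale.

Scale degree 4 of Gb melodic minor (ascending) is Cb.
An augmented third (5 semitones) above Cb lands on the letter E, giving E.

E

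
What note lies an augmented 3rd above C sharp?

E##

A third above C lands on the letter E.
An augmented third spans 5 semitones, so C# moves to pitch class 6. On the letter E that is E##.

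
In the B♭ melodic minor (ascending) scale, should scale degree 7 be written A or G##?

A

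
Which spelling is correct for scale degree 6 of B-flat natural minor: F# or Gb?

Each scale degree takes a distinct letter name. Degree 6 of a scale on B must use the letter G.
Gb and F# are enharmonically the same pitch, but only Gb uses the letter G, so it is the correct spelling here.

Gb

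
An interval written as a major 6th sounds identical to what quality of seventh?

diminished

A major sixth spans 9 semitones.
A seventh spanning 9 semitones is diminished (the major seventh is 11).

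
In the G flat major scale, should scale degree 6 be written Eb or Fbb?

Each scale degree takes a distinct letter name. Degree 6 of a scale on G must use the letter E.
Eb and Fbb are enharmonically the same pitch, but only Eb uses the letter E, so it is the correct spelling here.

Eb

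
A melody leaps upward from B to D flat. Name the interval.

diminished third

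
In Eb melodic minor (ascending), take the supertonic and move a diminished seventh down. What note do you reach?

G#

The supertonic of Eb melodic minor (ascending) is F.
A diminished seventh (9 semitones) below F lands on the letter G, giving G#.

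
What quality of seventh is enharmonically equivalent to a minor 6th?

doubly diminished

A minor sixth spans 8 semitones.
A seventh spanning 8 semitones is doubly diminished (the major seventh is 11).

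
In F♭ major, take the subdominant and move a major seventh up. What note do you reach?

The subdominant of Fb major is Bbb.
A major seventh (11 semitones) above Bbb lands on the letter A, giving Ab.

Ab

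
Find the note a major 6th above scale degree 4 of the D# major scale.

E#

Scale degree 4 of D# major is G#.
A major sixth (9 semitones) above G# lands on the letter E, giving E#.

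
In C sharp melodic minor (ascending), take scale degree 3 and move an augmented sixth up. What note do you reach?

Scale degree 3 of C# melodic minor (ascending) is E.
An augmented sixth (10 semitones) above E lands on the letter C, giving C##.

C##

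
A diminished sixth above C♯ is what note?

Ab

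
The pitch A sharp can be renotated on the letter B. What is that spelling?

Bb

A# is pitch class 10. The letter B alone is pitch class 11.
To reach pitch class 10 from B requires an offset of -1 semitone, i.e. flat: Bb.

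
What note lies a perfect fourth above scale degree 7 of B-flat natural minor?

Db

Scale degree 7 of Bb natural minor is Ab.
A perfect fourth (5 semitones) above Ab lands on the letter D, giving Db.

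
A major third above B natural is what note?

A third above B lands on the letter D.
A major third spans 4 semitones, so B moves to pitch class 3. On the letter D that is D#.

D#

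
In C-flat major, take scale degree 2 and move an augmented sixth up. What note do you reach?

Scale degree 2 of Cb major is Db.
An augmented sixth (10 semitones) above Db lands on the letter B, giving B.

B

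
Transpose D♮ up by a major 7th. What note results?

C#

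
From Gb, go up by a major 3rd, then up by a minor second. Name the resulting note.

A major third up from Gb is Bb (letter B, 4 semitones up).
A minor second up from Bb is Cb (letter C, 1 semitone up).

Cb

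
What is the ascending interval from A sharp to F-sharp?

The letter names run A→F, a span of 5 letter steps, so the interval is some kind of sixth.
A# to F# is 8 semitones. A major sixth is 9, so 8 makes it minor.

minor sixth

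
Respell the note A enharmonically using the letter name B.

A is pitch class 9. The letter B alone is pitch class 11.
To reach pitch class 9 from B requires an offset of -2 semitones, i.e. double flat: Bbb.

Bbb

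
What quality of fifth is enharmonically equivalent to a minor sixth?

A minor sixth spans 8 semitones.
A fifth spanning 8 semitones is augmented (the perfect fifth is 7).

augmented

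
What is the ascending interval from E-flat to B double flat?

diminished fifth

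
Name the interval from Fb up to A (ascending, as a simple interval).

Counting letters F–G–A gives a third.
Fb→A = 5 semitones, 1 wider than the major third (4), so augmented.

augmented third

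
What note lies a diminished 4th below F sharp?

C##

A fourth below F lands on the letter C.
A diminished fourth spans 4 semitones, so F# moves to pitch class 2. On the letter C that is C##.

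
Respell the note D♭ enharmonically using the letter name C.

Db is pitch class 1. The letter C alone is pitch class 0.
To reach pitch class 1 from C requires an offset of +1 semitone, i.e. sharp: C#.

C#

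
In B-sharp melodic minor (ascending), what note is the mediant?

Degree 3 takes the letter 2 steps above B, which is D.
In melodic minor (ascending), degree 3 sits 3 semitones above the tonic. B# + 3 semitones is pitch class 3, spelled on D as D#.

D#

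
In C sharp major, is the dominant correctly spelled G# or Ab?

G#

Each scale degree takes a distinct letter name. Degree 5 of a scale on C must use the letter G.
G# and Ab are enharmonically the same pitch, but only G# uses the letter G, so it is the correct spelling here.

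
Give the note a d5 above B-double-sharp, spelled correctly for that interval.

A fifth above B lands on the letter F.
A diminished fifth spans 6 semitones, so B## moves to pitch class 7. On the letter F that is F##.

F##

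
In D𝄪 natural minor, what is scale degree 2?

The D## natural minor scale runs D## E## F## G## A## B# C##.
Degree 2 is E##.

E##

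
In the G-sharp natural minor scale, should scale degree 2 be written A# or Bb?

A#

Each scale degree takes a distinct letter name. Degree 2 of a scale on G must use the letter A.
A# and Bb are enharmonically the same pitch, but only A# uses the letter A, so it is the correct spelling here.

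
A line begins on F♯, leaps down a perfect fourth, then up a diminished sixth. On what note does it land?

Ab

A perfect fourth down from F# is C# (letter C, 5 semitones down).
A diminished sixth up from C# is Ab (letter A, 7 semitones up).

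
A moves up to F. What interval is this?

minor sixth

The letter names run A→F, a span of 5 letter steps, so the interval is some kind of sixth.
A to F is 8 semitones. A major sixth is 9, so 8 makes it minor.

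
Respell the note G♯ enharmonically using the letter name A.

Ab

Plain A sits 1 semitone above G#, so on the letter A the same pitch needs a flat: Ab.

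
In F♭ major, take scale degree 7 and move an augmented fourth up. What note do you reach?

Scale degree 7 of Fb major is Eb.
An augmented fourth (6 semitones) above Eb lands on the letter A, giving A.

A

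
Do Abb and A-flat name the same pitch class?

No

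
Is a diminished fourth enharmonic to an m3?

A diminished fourth spans 4 semitones; a minor third spans 3.
The spans differ, so they are not enharmonic equivalents.

No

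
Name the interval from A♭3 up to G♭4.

Counting letters A–B–C–D–E–F–G gives a seventh.
Ab→Gb = 10 semitones, 1 narrower than the major seventh (11), so minor.

minor seventh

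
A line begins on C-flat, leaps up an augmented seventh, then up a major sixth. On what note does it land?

An augmented seventh up from Cb is B (letter B, 12 semitones up).
A major sixth up from B is G# (letter G, 9 semitones up).

G#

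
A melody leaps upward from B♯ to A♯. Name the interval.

The letter names run B→A, a span of 6 letter steps, so the interval is some kind of seventh.
B# to A# is 10 semitones. A major seventh is 11, so 10 makes it minor.

minor seventh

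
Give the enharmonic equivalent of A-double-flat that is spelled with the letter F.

Plain F sits 2 semitones below Abb, so on the letter F the same pitch needs a double sharp: F##.

F##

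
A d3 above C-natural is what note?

Ebb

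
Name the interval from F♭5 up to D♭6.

Counting letters F–G–A–B–C–D gives a sixth.
Fb→Db = 9 semitones, exactly the major sixth.

major sixth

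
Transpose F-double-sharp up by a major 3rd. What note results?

A third above F lands on the letter A.
A major third spans 4 semitones, so F## moves to pitch class 11. On the letter A that is A##.

A##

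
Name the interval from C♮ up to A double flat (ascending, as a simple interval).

diminished sixth

The letter names run C→A, a span of 5 letter steps, so the interval is some kind of sixth.
C to Abb is 7 semitones. A major sixth is 9, so 7 makes it diminished.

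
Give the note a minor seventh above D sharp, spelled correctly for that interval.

D up a major seventh is C#, so the target letter is C.
From D#, a minor seventh is 10 semitones up: C#.

C#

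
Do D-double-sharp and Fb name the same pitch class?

Yes

D## = pitch class 4 and Fb = pitch class 4 — the same pitch class, so they are enharmonic equivalents.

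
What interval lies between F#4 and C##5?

augmented fifth

Counting letters F–G–A–B–C gives a fifth.
F#→C## = 8 semitones, 1 wider than the perfect fifth (7), so augmented.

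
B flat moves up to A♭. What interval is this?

minor seventh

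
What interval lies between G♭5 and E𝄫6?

minor sixth

The letter names run G→E, a span of 5 letter steps, so the interval is some kind of sixth.
Gb to Ebb is 8 semitones. A major sixth is 9, so 8 makes it minor.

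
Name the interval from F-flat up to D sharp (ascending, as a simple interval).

The letter names run F→D, a span of 5 letter steps, so the interval is some kind of sixth.
Fb to D# is 11 semitones. A major sixth is 9, so 11 makes it doubly augmented.

doubly augmented sixth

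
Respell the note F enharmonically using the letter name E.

E#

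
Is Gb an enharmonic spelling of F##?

No

Two spellings are enharmonically equivalent only if they share a pitch class.
Here Gb → 6, F## → 7; 6 ≠ 7, so they are not.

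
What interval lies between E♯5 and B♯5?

perfect fifth

Counting letters E–F–G–A–B gives a fifth.
E#→B# = 7 semitones, exactly the perfect fifth.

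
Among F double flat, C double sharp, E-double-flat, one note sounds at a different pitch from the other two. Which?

Fbb

In 12-tone equal temperament, enharmonic equivalents share a pitch class. Fbb is pitch class 3; C## is pitch class 2; Ebb is pitch class 2.
C## and Ebb share pitch class 2, while Fbb is pitch class 3.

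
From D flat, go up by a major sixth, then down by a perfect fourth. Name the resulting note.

A major sixth up from Db is Bb (letter B, 9 semitones up).
A perfect fourth down from Bb is F (letter F, 5 semitones down).

F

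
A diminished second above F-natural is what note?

A second above F lands on the letter G.
A diminished second spans 0 semitones, so F moves to pitch class 5. On the letter G that is Gbb.

Gbb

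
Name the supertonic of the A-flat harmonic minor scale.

Bb

The Ab harmonic minor scale runs Ab Bb Cb Db Eb Fb G.
Degree 2 is Bb.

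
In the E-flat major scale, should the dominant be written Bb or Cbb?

Each scale degree takes a distinct letter name. Degree 5 of a scale on E must use the letter B.
Bb and Cbb are enharmonically the same pitch, but only Bb uses the letter B, so it is the correct spelling here.

Bb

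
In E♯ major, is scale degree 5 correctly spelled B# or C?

Each scale degree takes a distinct letter name. Degree 5 of a scale on E must use the letter B.
B# and C are enharmonically the same pitch, but only B# uses the letter B, so it is the correct spelling here.

B#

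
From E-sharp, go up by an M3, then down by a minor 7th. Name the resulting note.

A major third up from E# is G## (letter G, 4 semitones up).
A minor seventh down from G## is A## (letter A, 10 semitones down).

A##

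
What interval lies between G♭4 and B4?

augmented third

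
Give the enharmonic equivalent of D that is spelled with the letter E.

Plain E sits 2 semitones above D, so on the letter E the same pitch needs a double flat: Ebb.

Ebb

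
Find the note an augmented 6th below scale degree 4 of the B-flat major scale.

Scale degree 4 of Bb major is Eb.
An augmented sixth (10 semitones) below Eb lands on the letter G, giving Gbb.

Gbb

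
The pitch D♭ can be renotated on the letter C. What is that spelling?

Plain C sits 1 semitone below Db, so on the letter C the same pitch needs a sharp: C#.

C#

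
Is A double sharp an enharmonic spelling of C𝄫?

A## is pitch class 11; Cbb is pitch class 10.
The pitch classes differ (11 vs. 10), so they are not enharmonic equivalents.

No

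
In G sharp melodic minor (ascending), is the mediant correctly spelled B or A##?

Each scale degree takes a distinct letter name. Degree 3 of a scale on G must use the letter B.
B and A## are enharmonically the same pitch, but only B uses the letter B, so it is the correct spelling here.

B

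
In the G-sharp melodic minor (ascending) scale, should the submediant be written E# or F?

E#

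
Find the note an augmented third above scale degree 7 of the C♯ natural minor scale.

Scale degree 7 of C# natural minor is B.
An augmented third (5 semitones) above B lands on the letter D, giving D##.

D##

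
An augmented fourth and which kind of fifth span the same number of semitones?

diminished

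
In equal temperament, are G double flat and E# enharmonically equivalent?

Yes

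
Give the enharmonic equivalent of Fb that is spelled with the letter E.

Fb is pitch class 4. The letter E alone is pitch class 4.
Pitch class 4 on E needs no accidental: E.

E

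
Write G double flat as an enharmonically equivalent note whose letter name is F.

F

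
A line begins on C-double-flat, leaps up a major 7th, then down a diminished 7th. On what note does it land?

C

A major seventh up from Cbb is Bbb (letter B, 11 semitones up).
A diminished seventh down from Bbb is C (letter C, 9 semitones down).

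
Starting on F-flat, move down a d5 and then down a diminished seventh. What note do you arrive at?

A diminished fifth down from Fb is Bb (letter B, 6 semitones down).
A diminished seventh down from Bb is C# (letter C, 9 semitones down).

C#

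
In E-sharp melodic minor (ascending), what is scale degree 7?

Degree 7 takes the letter 6 steps above E, which is D.
In melodic minor (ascending), degree 7 sits 11 semitones above the tonic. E# + 11 semitones is pitch class 4, spelled on D as D##.

D##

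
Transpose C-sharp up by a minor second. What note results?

C up a major second is D, so the target letter is D.
From C#, a minor second is 1 semitone up: D.

D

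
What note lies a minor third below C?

A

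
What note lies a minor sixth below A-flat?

A down a major sixth is C, so the target letter is C.
From Ab, a minor sixth is 8 semitones down: C.

C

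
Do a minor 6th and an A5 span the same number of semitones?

Yes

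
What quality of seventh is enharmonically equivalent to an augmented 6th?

An augmented sixth spans 10 semitones.
A seventh spanning 10 semitones is minor (the major seventh is 11).

minor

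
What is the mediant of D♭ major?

Degree 3 takes the letter 2 steps above D, which is F.
In major, degree 3 sits 4 semitones above the tonic. Db + 4 semitones is pitch class 5, spelled on F as F.

F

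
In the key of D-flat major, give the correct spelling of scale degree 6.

Bb

The Db major scale runs Db Eb F Gb Ab Bb C.
Degree 6 is Bb.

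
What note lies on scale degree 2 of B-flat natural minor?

Degree 2 takes the letter 1 step above B, which is C.
In natural minor, degree 2 sits 2 semitones above the tonic. Bb + 2 semitones is pitch class 0, spelled on C as C.

C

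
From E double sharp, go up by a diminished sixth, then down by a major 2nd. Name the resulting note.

B

A diminished sixth up from E## is C# (letter C, 7 semitones up).
A major second down from C# is B (letter B, 2 semitones down).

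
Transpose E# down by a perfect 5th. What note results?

A#

A fifth below E lands on the letter A.
A perfect fifth spans 7 semitones, so E# moves to pitch class 10. On the letter A that is A#.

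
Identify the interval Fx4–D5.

Counting letters F–G–A–B–C–D gives a sixth.
F##→D = 7 semitones, 2 narrower than the major sixth (9), so diminished.

diminished sixth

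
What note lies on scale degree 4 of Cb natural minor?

Degree 4 takes the letter 3 steps above C, which is F.
In natural minor, degree 4 sits 5 semitones above the tonic. Cb + 5 semitones is pitch class 4, spelled on F as Fb.

Fb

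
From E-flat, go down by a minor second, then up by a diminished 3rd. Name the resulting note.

Fb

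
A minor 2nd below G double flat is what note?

Fb

A second below G lands on the letter F.
A minor second spans 1 semitone, so Gbb moves to pitch class 4. On the letter F that is Fb.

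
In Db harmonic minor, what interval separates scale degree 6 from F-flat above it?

Scale degree 6 of Db harmonic minor is Bbb.
Bbb up to Fb: letters B→F make it a fifth; 7 semitones makes it perfect.

perfect fifth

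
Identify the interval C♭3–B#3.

The letter names run C→B, a span of 6 letter steps, so the interval is some kind of seventh.
Cb to B# is 13 semitones. A major seventh is 11, so 13 makes it doubly augmented.

doubly augmented seventh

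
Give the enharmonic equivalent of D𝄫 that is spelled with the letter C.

C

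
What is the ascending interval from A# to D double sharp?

The letter names run A→D, a span of 3 letter steps, so the interval is some kind of fourth.
A# to D## is 6 semitones. A perfect fourth is 5, so 6 makes it augmented.

augmented fourth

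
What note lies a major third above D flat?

D up a major third is F#, so the target letter is F.
From Db, a major third is 4 semitones up: F.

F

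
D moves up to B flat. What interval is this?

The letter names run D→B, a span of 5 letter steps, so the interval is some kind of sixth.
D to Bb is 8 semitones. A major sixth is 9, so 8 makes it minor.

minor sixth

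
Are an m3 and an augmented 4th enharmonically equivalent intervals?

A minor third spans 3 semitones; an augmented fourth spans 6.
The spans differ, so they are not enharmonic equivalents.

No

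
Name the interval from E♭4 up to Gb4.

Counting letters E–F–G gives a third.
Eb→Gb = 3 semitones, 1 narrower than the major third (4), so minor.

minor third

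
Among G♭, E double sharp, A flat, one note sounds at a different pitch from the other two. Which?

In 12-tone equal temperament, enharmonic equivalents share a pitch class. Gb is pitch class 6; E## is pitch class 6; Ab is pitch class 8.
Gb and E## share pitch class 6, while Ab is pitch class 8.

Ab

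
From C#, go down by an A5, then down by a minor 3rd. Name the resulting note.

D

An augmented fifth down from C# is F (letter F, 8 semitones down).
A minor third down from F is D (letter D, 3 semitones down).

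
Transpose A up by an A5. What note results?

E#

A fifth above A lands on the letter E.
An augmented fifth spans 8 semitones, so A moves to pitch class 5. On the letter E that is E#.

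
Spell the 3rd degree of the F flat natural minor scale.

Degree 3 takes the letter 2 steps above F, which is A.
In natural minor, degree 3 sits 3 semitones above the tonic. Fb + 3 semitones is pitch class 7, spelled on A as Abb.

Abb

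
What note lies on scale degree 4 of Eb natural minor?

Ab

Degree 4 takes the letter 3 steps above E, which is A.
In natural minor, degree 4 sits 5 semitones above the tonic. Eb + 5 semitones is pitch class 8, spelled on A as Ab.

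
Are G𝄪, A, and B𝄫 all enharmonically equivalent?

G## is pitch class 9; A is pitch class 9; Bbb is pitch class 9.
All spellings map to pitch class 9, so they are enharmonically equivalent.

Yes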